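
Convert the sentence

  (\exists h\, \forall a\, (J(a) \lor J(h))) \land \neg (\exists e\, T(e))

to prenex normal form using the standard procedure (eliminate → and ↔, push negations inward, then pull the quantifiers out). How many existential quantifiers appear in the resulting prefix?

Drive negations inward (¬∀x A ≡ ∃x ¬A, ¬∃x A ≡ ∀x ¬A, De Morgan for ∧/∨):
  (\exists h\, \forall a\, (J(a) \lor J(h))) \land (\forall e\, \neg T(e))
Pull the quantifiers to the front (each side's bound variable is not free in the other side):
  \exists h\, \forall a\, \forall e\, ((J(a) \lor J(h)) \land \neg T(e))
The prefix is \exists h \forall a \forall e: 2 universal, 1 existential.

1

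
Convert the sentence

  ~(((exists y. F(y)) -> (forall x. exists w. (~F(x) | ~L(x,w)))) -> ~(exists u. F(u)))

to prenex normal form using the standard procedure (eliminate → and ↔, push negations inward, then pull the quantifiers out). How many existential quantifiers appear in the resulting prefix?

2

First replace A → B with ¬A ∨ B.
  ~(~(~(exists y. F(y)) | (forall x. exists w. (~F(x) | ~L(x,w)))) | ~(exists u. F(u)))
Push ¬ through the quantifiers and connectives to reach negation normal form:
  ((forall y. ~F(y)) | (forall x. exists w. (~F(x) | ~L(x,w)))) & (exists u. F(u))
Pull the quantifiers to the front (each side's bound variable is not free in the other side):
  forall y. forall x. exists w. exists u. ((~F(y) | ~F(x) | ~L(x,w)) & F(u))
The prefix is forall y forall x exists w exists u: 2 universal, 2 existential.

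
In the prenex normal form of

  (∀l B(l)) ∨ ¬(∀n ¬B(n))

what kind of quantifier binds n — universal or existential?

existential

Drive negations inward (¬∀x A ≡ ∃x ¬A, ¬∃x A ≡ ∀x ¬A, De Morgan for ∧/∨):
  (∀l B(l)) ∨ (∃n B(n))
Finally move all quantifiers to the prefix:
  ∀l ∃n (B(l) ∨ B(n))
The quantifier ∀n sits under an odd number of negations, so it flips to ∃n.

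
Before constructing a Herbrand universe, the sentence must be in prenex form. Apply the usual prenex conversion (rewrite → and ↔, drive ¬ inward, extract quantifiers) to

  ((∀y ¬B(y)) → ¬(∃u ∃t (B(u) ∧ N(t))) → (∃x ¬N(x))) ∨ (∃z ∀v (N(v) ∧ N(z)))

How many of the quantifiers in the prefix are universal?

Eliminate → and ↔ using ¬ and ∨.
  ¬(∀y ¬B(y)) ∨ ¬¬(∃u ∃t (B(u) ∧ N(t))) ∨ (∃x ¬N(x)) ∨ (∃z ∀v (N(v) ∧ N(z)))
Push ¬ through the quantifiers and connectives to reach negation normal form:
  (∃y B(y)) ∨ (∃u ∃t (B(u) ∧ N(t))) ∨ (∃x ¬N(x)) ∨ (∃z ∀v (N(v) ∧ N(z)))
All bound variables are already distinct, so no renaming is needed.
Pull the quantifiers to the front (each side's bound variable is not free in the other side):
  ∃y ∃u ∃t ∃x ∃z ∀v (B(y) ∨ B(u) ∧ N(t) ∨ ¬N(x) ∨ N(v) ∧ N(z))
The prefix is ∃y ∃u ∃t ∃x ∃z ∀v: 1 universal, 5 existential.

1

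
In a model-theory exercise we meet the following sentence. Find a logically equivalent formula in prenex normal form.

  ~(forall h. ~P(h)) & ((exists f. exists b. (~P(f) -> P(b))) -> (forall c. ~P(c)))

exists h. forall f. forall b. forall c. (P(h) & (~P(f) & ~P(b) | ~P(c)))

Eliminate → and ↔ using ¬ and ∨.
  ~(forall h. ~P(h)) & (~(exists f. exists b. (~~P(f) | P(b))) | (forall c. ~P(c)))
Drive negations inward (¬∀x A ≡ ∃x ¬A, ¬∃x A ≡ ∀x ¬A, De Morgan for ∧/∨):
  (exists h. P(h)) & ((forall f. forall b. (~P(f) & ~P(b))) | (forall c. ~P(c)))
All bound variables are already distinct, so no renaming is needed.
Finally move all quantifiers to the prefix:
  exists h. forall f. forall b. forall c. (P(h) & (~P(f) & ~P(b) | ~P(c)))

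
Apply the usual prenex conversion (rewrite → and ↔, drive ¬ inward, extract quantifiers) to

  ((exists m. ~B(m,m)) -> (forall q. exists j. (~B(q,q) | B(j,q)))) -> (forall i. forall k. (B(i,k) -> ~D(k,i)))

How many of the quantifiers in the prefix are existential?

Eliminate → and ↔ using ¬ and ∨.
  ~(~(exists m. ~B(m,m)) | (forall q. exists j. (~B(q,q) | B(j,q)))) | (forall i. forall k. (~B(i,k) | ~D(k,i)))
Drive negations inward (¬∀x A ≡ ∃x ¬A, ¬∃x A ≡ ∀x ¬A, De Morgan for ∧/∨):
  (exists m. ~B(m,m)) & (exists q. forall j. (B(q,q) & ~B(j,q))) | (forall i. forall k. (~B(i,k) | ~D(k,i)))
All bound variables are already distinct, so no renaming is needed.
Finally move all quantifiers to the prefix:
  exists m. exists q. forall j. forall i. forall k. (~B(m,m) & B(q,q) & ~B(j,q) | ~B(i,k) | ~D(k,i))
The prefix is exists m exists q forall j forall i forall k: 3 universal, 2 existential.

2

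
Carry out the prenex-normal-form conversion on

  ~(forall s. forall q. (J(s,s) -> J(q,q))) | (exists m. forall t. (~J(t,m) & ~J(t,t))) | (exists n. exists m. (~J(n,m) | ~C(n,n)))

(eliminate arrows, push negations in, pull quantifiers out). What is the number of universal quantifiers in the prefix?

Rewrite implications/biconditionals: A → B as ¬A ∨ B.
  ~(forall s. forall q. (~J(s,s) | J(q,q))) | (exists m. forall t. (~J(t,m) & ~J(t,t))) | (exists n. exists m. (~J(n,m) | ~C(n,n)))
Move each ¬ inward, flipping quantifiers it crosses:
  (exists s. exists q. (J(s,s) & ~J(q,q))) | (exists m. forall t. (~J(t,m) & ~J(t,t))) | (exists n. exists m. (~J(n,m) | ~C(n,n)))
Rename bound variables to avoid capture: m↦w.
  (exists s. exists q. (J(s,s) & ~J(q,q))) | (exists m. forall t. (~J(t,m) & ~J(t,t))) | (exists n. exists w. (~J(n,w) | ~C(n,n)))
Extract every quantifier outward, since the variables are now distinct and don't occur free across branches:
  exists s. exists q. exists m. forall t. exists n. exists w. (J(s,s) & ~J(q,q) | ~J(t,m) & ~J(t,t) | ~J(n,w) | ~C(n,n))
The prefix is exists s exists q exists m forall t exists n exists w: 1 universal, 5 existential.

1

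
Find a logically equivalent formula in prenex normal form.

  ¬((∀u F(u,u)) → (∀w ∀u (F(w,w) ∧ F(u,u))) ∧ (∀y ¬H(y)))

First replace A → B with ¬A ∨ B.
  ¬(¬(∀u F(u,u)) ∨ (∀w ∀u (F(w,w) ∧ F(u,u))) ∧ (∀y ¬H(y)))
Move each ¬ inward, flipping quantifiers it crosses:
  (∀u F(u,u)) ∧ ((∃w ∃u (¬F(w,w) ∨ ¬F(u,u))) ∨ (∃y H(y)))
Give each quantifier a distinct variable: u↦y1.
  (∀u F(u,u)) ∧ ((∃w ∃y1 (¬F(w,w) ∨ ¬F(y1,y1))) ∨ (∃y H(y)))
Finally move all quantifiers to the prefix:
  ∀u ∃w ∃y1 ∃y (F(u,u) ∧ (¬F(w,w) ∨ ¬F(y1,y1) ∨ H(y)))

∀u ∃w ∃y1 ∃y (F(u,u) ∧ (¬F(w,w) ∨ ¬F(y1,y1) ∨ H(y)))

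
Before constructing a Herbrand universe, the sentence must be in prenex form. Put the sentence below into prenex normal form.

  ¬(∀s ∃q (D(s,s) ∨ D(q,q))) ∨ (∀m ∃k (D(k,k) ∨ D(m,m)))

∃s ∀q ∀m ∃k (¬D(s,s) ∧ ¬D(q,q) ∨ D(k,k) ∨ D(m,m))

Drive negations inward (¬∀x A ≡ ∃x ¬A, ¬∃x A ≡ ∀x ¬A, De Morgan for ∧/∨):
  (∃s ∀q (¬D(s,s) ∧ ¬D(q,q))) ∨ (∀m ∃k (D(k,k) ∨ D(m,m)))
All bound variables are already distinct, so no renaming is needed.
Pull the quantifiers to the front (each side's bound variable is not free in the other side):
  ∃s ∀q ∀m ∃k (¬D(s,s) ∧ ¬D(q,q) ∨ D(k,k) ∨ D(m,m))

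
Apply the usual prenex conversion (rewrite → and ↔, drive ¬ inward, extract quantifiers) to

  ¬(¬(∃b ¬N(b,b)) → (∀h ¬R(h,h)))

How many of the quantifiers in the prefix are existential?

1

Eliminate → and ↔ using ¬ and ∨.
  ¬(¬¬(∃b ¬N(b,b)) ∨ (∀h ¬R(h,h)))
Move each ¬ inward, flipping quantifiers it crosses:
  (∀b N(b,b)) ∧ (∃h R(h,h))
Extract every quantifier outward, since the variables are now distinct and don't occur free across branches:
  ∀b ∃h (N(b,b) ∧ R(h,h))
The prefix is ∀b ∃h: 1 universal, 1 existential.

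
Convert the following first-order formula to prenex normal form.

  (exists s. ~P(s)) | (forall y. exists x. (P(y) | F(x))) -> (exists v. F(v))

First replace A → B with ¬A ∨ B.
  ~((exists s. ~P(s)) | (forall y. exists x. (P(y) | F(x)))) | (exists v. F(v))
Push ¬ through the quantifiers and connectives to reach negation normal form:
  (forall s. P(s)) & (exists y. forall x. (~P(y) & ~F(x))) | (exists v. F(v))
All bound variables are already distinct, so no renaming is needed.
Extract every quantifier outward, since the variables are now distinct and don't occur free across branches:
  forall s. exists y. forall x. exists v. (P(s) & ~P(y) & ~F(x) | F(v))

forall s. exists y. forall x. exists v. (P(s) & ~P(y) & ~F(x) | F(v))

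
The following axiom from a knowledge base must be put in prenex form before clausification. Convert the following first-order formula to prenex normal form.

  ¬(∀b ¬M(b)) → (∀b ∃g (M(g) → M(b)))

∀b ∀q ∃g (¬M(b) ∨ ¬M(g) ∨ M(q))

First replace A → B with ¬A ∨ B.
  ¬¬(∀b ¬M(b)) ∨ (∀b ∃g (¬M(g) ∨ M(b)))
Move each ¬ inward, flipping quantifiers it crosses:
  (∀b ¬M(b)) ∨ (∀b ∃g (¬M(g) ∨ M(b)))
Give each quantifier a distinct variable: b↦q.
  (∀b ¬M(b)) ∨ (∀q ∃g (¬M(g) ∨ M(q)))
Pull the quantifiers to the front (each side's bound variable is not free in the other side):
  ∀b ∀q ∃g (¬M(b) ∨ ¬M(g) ∨ M(q))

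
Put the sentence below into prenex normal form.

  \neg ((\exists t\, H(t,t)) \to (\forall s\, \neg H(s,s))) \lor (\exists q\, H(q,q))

\exists t\, \exists s\, \exists q\, (H(t,t) \land H(s,s) \lor H(q,q))

First replace A → B with ¬A ∨ B.
  \neg (\neg (\exists t\, H(t,t)) \lor (\forall s\, \neg H(s,s))) \lor (\exists q\, H(q,q))
Push ¬ through the quantifiers and connectives to reach negation normal form:
  (\exists t\, H(t,t)) \land (\exists s\, H(s,s)) \lor (\exists q\, H(q,q))
Extract every quantifier outward, since the variables are now distinct and don't occur free across branches:
  \exists t\, \exists s\, \exists q\, (H(t,t) \land H(s,s) \lor H(q,q))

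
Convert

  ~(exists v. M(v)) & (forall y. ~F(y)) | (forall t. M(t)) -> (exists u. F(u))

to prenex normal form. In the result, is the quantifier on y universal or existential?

existential

First replace A → B with ¬A ∨ B.
  ~(~(exists v. M(v)) & (forall y. ~F(y)) | (forall t. M(t))) | (exists u. F(u))
Move each ¬ inward, flipping quantifiers it crosses:
  ((exists v. M(v)) | (exists y. F(y))) & (exists t. ~M(t)) | (exists u. F(u))
All bound variables are already distinct, so no renaming is needed.
Finally move all quantifiers to the prefix:
  exists v. exists y. exists t. exists u. ((M(v) | F(y)) & ~M(t) | F(u))
The quantifier forall y sits under an odd number of negations (counting the antecedent side of each →), so it flips to exists y.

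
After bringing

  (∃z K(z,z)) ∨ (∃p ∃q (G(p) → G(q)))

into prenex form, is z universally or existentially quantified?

Rewrite implications/biconditionals: A → B as ¬A ∨ B.
  (∃z K(z,z)) ∨ (∃p ∃q (¬G(p) ∨ G(q)))
All bound variables are already distinct, so no renaming is needed.
Extract every quantifier outward, since the variables are now distinct and don't occur free across branches:
  ∃z ∃p ∃q (K(z,z) ∨ ¬G(p) ∨ G(q))
The quantifier ∃z sits under an even number of negations (counting the antecedent side of each →), so it remains existential.

existential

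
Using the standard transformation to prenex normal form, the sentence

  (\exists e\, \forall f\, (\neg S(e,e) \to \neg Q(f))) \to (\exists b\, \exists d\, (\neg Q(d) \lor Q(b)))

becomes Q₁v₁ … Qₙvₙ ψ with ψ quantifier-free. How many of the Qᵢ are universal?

1

First replace A → B with ¬A ∨ B.
  \neg (\exists e\, \forall f\, (\neg \neg S(e,e) \lor \neg Q(f))) \lor (\exists b\, \exists d\, (\neg Q(d) \lor Q(b)))
Move each ¬ inward, flipping quantifiers it crosses:
  (\forall e\, \exists f\, (\neg S(e,e) \land Q(f))) \lor (\exists b\, \exists d\, (\neg Q(d) \lor Q(b)))
Pull the quantifiers to the front (each side's bound variable is not free in the other side):
  \forall e\, \exists f\, \exists b\, \exists d\, (\neg S(e,e) \land Q(f) \lor \neg Q(d) \lor Q(b))
The prefix is \forall e \exists f \exists b \exists d: 1 universal, 3 existential.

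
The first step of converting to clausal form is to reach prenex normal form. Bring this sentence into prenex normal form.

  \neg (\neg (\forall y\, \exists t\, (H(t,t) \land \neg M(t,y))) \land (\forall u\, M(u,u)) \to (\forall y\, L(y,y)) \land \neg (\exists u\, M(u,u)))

Eliminate → and ↔ using ¬ and ∨.
  \neg (\neg (\neg (\forall y\, \exists t\, (H(t,t) \land \neg M(t,y))) \land (\forall u\, M(u,u))) \lor (\forall y\, L(y,y)) \land \neg (\exists u\, M(u,u)))
Move each ¬ inward, flipping quantifiers it crosses:
  (\exists y\, \forall t\, (\neg H(t,t) \lor M(t,y))) \land (\forall u\, M(u,u)) \land ((\exists y\, \neg L(y,y)) \lor (\exists u\, M(u,u)))
Rename bound variables to avoid capture: y↦v1, u↦w.
  (\exists y\, \forall t\, (\neg H(t,t) \lor M(t,y))) \land (\forall u\, M(u,u)) \land ((\exists v1\, \neg L(v1,v1)) \lor (\exists w\, M(w,w)))
Finally move all quantifiers to the prefix:
  \exists y\, \forall t\, \forall u\, \exists v1\, \exists w\, ((\neg H(t,t) \lor M(t,y)) \land M(u,u) \land (\neg L(v1,v1) \lor M(w,w)))

\exists y\, \forall t\, \forall u\, \exists v1\, \exists w\, ((\neg H(t,t) \lor M(t,y)) \land M(u,u) \land (\neg L(v1,v1) \lor M(w,w)))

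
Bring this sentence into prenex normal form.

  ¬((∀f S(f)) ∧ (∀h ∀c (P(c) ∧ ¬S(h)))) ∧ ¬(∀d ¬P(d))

Move each ¬ inward, flipping quantifiers it crosses:
  ((∃f ¬S(f)) ∨ (∃h ∃c (¬P(c) ∨ S(h)))) ∧ (∃d P(d))
Pull the quantifiers to the front (each side's bound variable is not free in the other side):
  ∃f ∃h ∃c ∃d ((¬S(f) ∨ ¬P(c) ∨ S(h)) ∧ P(d))

∃f ∃h ∃c ∃d ((¬S(f) ∨ ¬P(c) ∨ S(h)) ∧ P(d))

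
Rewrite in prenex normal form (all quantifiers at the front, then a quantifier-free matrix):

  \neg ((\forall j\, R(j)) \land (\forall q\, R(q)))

Move each ¬ inward, flipping quantifiers it crosses:
  (\exists j\, \neg R(j)) \lor (\exists q\, \neg R(q))
All bound variables are already distinct, so no renaming is needed.
Pull the quantifiers to the front (each side's bound variable is not free in the other side):
  \exists j\, \exists q\, (\neg R(j) \lor \neg R(q))

\exists j\, \exists q\, (\neg R(j) \lor \neg R(q))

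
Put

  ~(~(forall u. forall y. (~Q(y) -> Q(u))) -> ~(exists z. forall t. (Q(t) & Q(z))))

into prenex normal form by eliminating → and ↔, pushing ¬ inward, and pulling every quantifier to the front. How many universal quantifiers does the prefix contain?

1

First replace A → B with ¬A ∨ B.
  ~(~~(forall u. forall y. (~~Q(y) | Q(u))) | ~(exists z. forall t. (Q(t) & Q(z))))
Drive negations inward (¬∀x A ≡ ∃x ¬A, ¬∃x A ≡ ∀x ¬A, De Morgan for ∧/∨):
  (exists u. exists y. (~Q(y) & ~Q(u))) & (exists z. forall t. (Q(t) & Q(z)))
All bound variables are already distinct, so no renaming is needed.
Pull the quantifiers to the front (each side's bound variable is not free in the other side):
  exists u. exists y. exists z. forall t. (~Q(y) & ~Q(u) & Q(t) & Q(z))
The prefix is exists u exists y exists z forall t: 1 universal, 3 existential.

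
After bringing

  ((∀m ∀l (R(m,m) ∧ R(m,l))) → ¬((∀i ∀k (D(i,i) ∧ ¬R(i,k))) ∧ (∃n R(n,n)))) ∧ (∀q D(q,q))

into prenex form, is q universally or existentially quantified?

universal

Eliminate → and ↔ using ¬ and ∨.
  (¬(∀m ∀l (R(m,m) ∧ R(m,l))) ∨ ¬((∀i ∀k (D(i,i) ∧ ¬R(i,k))) ∧ (∃n R(n,n)))) ∧ (∀q D(q,q))
Push ¬ through the quantifiers and connectives to reach negation normal form:
  ((∃m ∃l (¬R(m,m) ∨ ¬R(m,l))) ∨ (∃i ∃k (¬D(i,i) ∨ R(i,k))) ∨ (∀n ¬R(n,n))) ∧ (∀q D(q,q))
All bound variables are already distinct, so no renaming is needed.
Pull the quantifiers to the front (each side's bound variable is not free in the other side):
  ∃m ∃l ∃i ∃k ∀n ∀q ((¬R(m,m) ∨ ¬R(m,l) ∨ ¬D(i,i) ∨ R(i,k) ∨ ¬R(n,n)) ∧ D(q,q))
The quantifier ∀q sits under an even number of negations (counting the antecedent side of each →), so it remains universal.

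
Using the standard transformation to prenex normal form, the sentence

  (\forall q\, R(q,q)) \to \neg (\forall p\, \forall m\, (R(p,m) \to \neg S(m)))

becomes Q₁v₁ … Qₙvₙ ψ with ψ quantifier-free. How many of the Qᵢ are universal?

Eliminate → and ↔ using ¬ and ∨.
  \neg (\forall q\, R(q,q)) \lor \neg (\forall p\, \forall m\, (\neg R(p,m) \lor \neg S(m)))
Push ¬ through the quantifiers and connectives to reach negation normal form:
  (\exists q\, \neg R(q,q)) \lor (\exists p\, \exists m\, (R(p,m) \land S(m)))
Finally move all quantifiers to the prefix:
  \exists q\, \exists p\, \exists m\, (\neg R(q,q) \lor R(p,m) \land S(m))
The prefix is \exists q \exists p \exists m: 0 universal, 3 existential.

0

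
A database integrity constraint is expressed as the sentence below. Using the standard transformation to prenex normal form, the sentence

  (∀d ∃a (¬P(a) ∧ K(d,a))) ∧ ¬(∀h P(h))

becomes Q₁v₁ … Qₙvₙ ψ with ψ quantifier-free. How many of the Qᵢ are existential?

Move each ¬ inward, flipping quantifiers it crosses:
  (∀d ∃a (¬P(a) ∧ K(d,a))) ∧ (∃h ¬P(h))
All bound variables are already distinct, so no renaming is needed.
Pull the quantifiers to the front (each side's bound variable is not free in the other side):
  ∀d ∃a ∃h (¬P(a) ∧ K(d,a) ∧ ¬P(h))
The prefix is ∀d ∃a ∃h: 1 universal, 2 existential.

2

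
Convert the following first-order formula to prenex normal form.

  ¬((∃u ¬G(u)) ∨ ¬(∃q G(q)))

Move each ¬ inward, flipping quantifiers it crosses:
  (∀u G(u)) ∧ (∃q G(q))
Extract every quantifier outward, since the variables are now distinct and don't occur free across branches:
  ∀u ∃q (G(u) ∧ G(q))

∀u ∃q (G(u) ∧ G(q))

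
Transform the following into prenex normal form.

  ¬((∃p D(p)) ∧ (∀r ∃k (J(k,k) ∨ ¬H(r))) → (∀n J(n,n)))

∃p ∀r ∃k ∃n (D(p) ∧ (J(k,k) ∨ ¬H(r)) ∧ ¬J(n,n))

First replace A → B with ¬A ∨ B.
  ¬(¬((∃p D(p)) ∧ (∀r ∃k (J(k,k) ∨ ¬H(r)))) ∨ (∀n J(n,n)))
Push ¬ through the quantifiers and connectives to reach negation normal form:
  (∃p D(p)) ∧ (∀r ∃k (J(k,k) ∨ ¬H(r))) ∧ (∃n ¬J(n,n))
Extract every quantifier outward, since the variables are now distinct and don't occur free across branches:
  ∃p ∀r ∃k ∃n (D(p) ∧ (J(k,k) ∨ ¬H(r)) ∧ ¬J(n,n))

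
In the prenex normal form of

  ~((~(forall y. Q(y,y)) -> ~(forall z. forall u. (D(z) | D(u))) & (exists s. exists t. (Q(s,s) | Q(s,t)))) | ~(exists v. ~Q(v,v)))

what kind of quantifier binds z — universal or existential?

universal

Rewrite implications/biconditionals: A → B as ¬A ∨ B.
  ~(~~(forall y. Q(y,y)) | ~(forall z. forall u. (D(z) | D(u))) & (exists s. exists t. (Q(s,s) | Q(s,t))) | ~(exists v. ~Q(v,v)))
Move each ¬ inward, flipping quantifiers it crosses:
  (exists y. ~Q(y,y)) & ((forall z. forall u. (D(z) | D(u))) | (forall s. forall t. (~Q(s,s) & ~Q(s,t)))) & (exists v. ~Q(v,v))
Finally move all quantifiers to the prefix:
  exists y. forall z. forall u. forall s. forall t. exists v. (~Q(y,y) & (D(z) | D(u) | ~Q(s,s) & ~Q(s,t)) & ~Q(v,v))
The quantifier forall z sits under an even number of negations (counting the antecedent side of each →), so it remains universal.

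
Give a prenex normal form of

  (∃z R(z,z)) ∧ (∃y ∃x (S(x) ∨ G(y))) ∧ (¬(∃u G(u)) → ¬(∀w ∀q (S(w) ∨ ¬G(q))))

∃z ∃y ∃x ∃u ∃w ∃q (R(z,z) ∧ (S(x) ∨ G(y)) ∧ (G(u) ∨ ¬S(w) ∧ G(q)))

Rewrite implications/biconditionals: A → B as ¬A ∨ B.
  (∃z R(z,z)) ∧ (∃y ∃x (S(x) ∨ G(y))) ∧ (¬¬(∃u G(u)) ∨ ¬(∀w ∀q (S(w) ∨ ¬G(q))))
Push ¬ through the quantifiers and connectives to reach negation normal form:
  (∃z R(z,z)) ∧ (∃y ∃x (S(x) ∨ G(y))) ∧ ((∃u G(u)) ∨ (∃w ∃q (¬S(w) ∧ G(q))))
All bound variables are already distinct, so no renaming is needed.
Finally move all quantifiers to the prefix:
  ∃z ∃y ∃x ∃u ∃w ∃q (R(z,z) ∧ (S(x) ∨ G(y)) ∧ (G(u) ∨ ¬S(w) ∧ G(q)))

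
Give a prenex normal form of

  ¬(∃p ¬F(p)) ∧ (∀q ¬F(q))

∀p ∀q (F(p) ∧ ¬F(q))

Push ¬ through the quantifiers and connectives to reach negation normal form:
  (∀p F(p)) ∧ (∀q ¬F(q))
All bound variables are already distinct, so no renaming is needed.
Pull the quantifiers to the front (each side's bound variable is not free in the other side):
  ∀p ∀q (F(p) ∧ ¬F(q))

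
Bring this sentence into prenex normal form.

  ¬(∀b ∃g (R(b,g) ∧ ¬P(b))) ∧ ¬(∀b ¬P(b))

Drive negations inward (¬∀x A ≡ ∃x ¬A, ¬∃x A ≡ ∀x ¬A, De Morgan for ∧/∨):
  (∃b ∀g (¬R(b,g) ∨ P(b))) ∧ (∃b P(b))
Give each quantifier a distinct variable: b↦v1.
  (∃b ∀g (¬R(b,g) ∨ P(b))) ∧ (∃v1 P(v1))
Pull the quantifiers to the front (each side's bound variable is not free in the other side):
  ∃b ∀g ∃v1 ((¬R(b,g) ∨ P(b)) ∧ P(v1))

∃b ∀g ∃v1 ((¬R(b,g) ∨ P(b)) ∧ P(v1))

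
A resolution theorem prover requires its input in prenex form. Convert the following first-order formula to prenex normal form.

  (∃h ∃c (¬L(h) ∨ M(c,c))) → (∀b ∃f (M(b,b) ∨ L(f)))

Eliminate → and ↔ using ¬ and ∨.
  ¬(∃h ∃c (¬L(h) ∨ M(c,c))) ∨ (∀b ∃f (M(b,b) ∨ L(f)))
Move each ¬ inward, flipping quantifiers it crosses:
  (∀h ∀c (L(h) ∧ ¬M(c,c))) ∨ (∀b ∃f (M(b,b) ∨ L(f)))
All bound variables are already distinct, so no renaming is needed.
Pull the quantifiers to the front (each side's bound variable is not free in the other side):
  ∀h ∀c ∀b ∃f (L(h) ∧ ¬M(c,c) ∨ M(b,b) ∨ L(f))

∀h ∀c ∀b ∃f (L(h) ∧ ¬M(c,c) ∨ M(b,b) ∨ L(f))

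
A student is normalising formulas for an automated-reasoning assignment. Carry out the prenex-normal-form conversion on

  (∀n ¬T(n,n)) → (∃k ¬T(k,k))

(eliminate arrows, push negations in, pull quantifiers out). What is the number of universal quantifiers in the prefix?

0

Eliminate → and ↔ using ¬ and ∨.
  ¬(∀n ¬T(n,n)) ∨ (∃k ¬T(k,k))
Move each ¬ inward, flipping quantifiers it crosses:
  (∃n T(n,n)) ∨ (∃k ¬T(k,k))
All bound variables are already distinct, so no renaming is needed.
Extract every quantifier outward, since the variables are now distinct and don't occur free across branches:
  ∃n ∃k (T(n,n) ∨ ¬T(k,k))
The prefix is ∃n ∃k: 0 universal, 2 existential.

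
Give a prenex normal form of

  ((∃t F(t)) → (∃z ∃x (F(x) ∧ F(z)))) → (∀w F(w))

Rewrite implications/biconditionals: A → B as ¬A ∨ B.
  ¬(¬(∃t F(t)) ∨ (∃z ∃x (F(x) ∧ F(z)))) ∨ (∀w F(w))
Drive negations inward (¬∀x A ≡ ∃x ¬A, ¬∃x A ≡ ∀x ¬A, De Morgan for ∧/∨):
  (∃t F(t)) ∧ (∀z ∀x (¬F(x) ∨ ¬F(z))) ∨ (∀w F(w))
Finally move all quantifiers to the prefix:
  ∃t ∀z ∀x ∀w (F(t) ∧ (¬F(x) ∨ ¬F(z)) ∨ F(w))

∃t ∀z ∀x ∀w (F(t) ∧ (¬F(x) ∨ ¬F(z)) ∨ F(w))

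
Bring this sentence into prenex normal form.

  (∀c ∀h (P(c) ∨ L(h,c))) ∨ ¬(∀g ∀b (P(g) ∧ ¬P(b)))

∀c ∀h ∃g ∃b (P(c) ∨ L(h,c) ∨ ¬P(g) ∨ P(b))

Move each ¬ inward, flipping quantifiers it crosses:
  (∀c ∀h (P(c) ∨ L(h,c))) ∨ (∃g ∃b (¬P(g) ∨ P(b)))
Extract every quantifier outward, since the variables are now distinct and don't occur free across branches:
  ∀c ∀h ∃g ∃b (P(c) ∨ L(h,c) ∨ ¬P(g) ∨ P(b))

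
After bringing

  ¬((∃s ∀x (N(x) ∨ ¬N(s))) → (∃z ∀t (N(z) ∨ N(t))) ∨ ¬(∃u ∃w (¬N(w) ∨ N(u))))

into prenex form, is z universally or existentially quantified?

universal

Rewrite implications/biconditionals: A → B as ¬A ∨ B.
  ¬(¬(∃s ∀x (N(x) ∨ ¬N(s))) ∨ (∃z ∀t (N(z) ∨ N(t))) ∨ ¬(∃u ∃w (¬N(w) ∨ N(u))))
Drive negations inward (¬∀x A ≡ ∃x ¬A, ¬∃x A ≡ ∀x ¬A, De Morgan for ∧/∨):
  (∃s ∀x (N(x) ∨ ¬N(s))) ∧ (∀z ∃t (¬N(z) ∧ ¬N(t))) ∧ (∃u ∃w (¬N(w) ∨ N(u)))
Pull the quantifiers to the front (each side's bound variable is not free in the other side):
  ∃s ∀x ∀z ∃t ∃u ∃w ((N(x) ∨ ¬N(s)) ∧ ¬N(z) ∧ ¬N(t) ∧ (¬N(w) ∨ N(u)))
The quantifier ∃z sits under an odd number of negations (counting the antecedent side of each →), so it flips to ∀z.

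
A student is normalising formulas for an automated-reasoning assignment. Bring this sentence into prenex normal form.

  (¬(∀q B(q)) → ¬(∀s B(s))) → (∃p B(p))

∃q ∀s ∃p (¬B(q) ∧ B(s) ∨ B(p))

Rewrite implications/biconditionals: A → B as ¬A ∨ B.
  ¬(¬¬(∀q B(q)) ∨ ¬(∀s B(s))) ∨ (∃p B(p))
Drive negations inward (¬∀x A ≡ ∃x ¬A, ¬∃x A ≡ ∀x ¬A, De Morgan for ∧/∨):
  (∃q ¬B(q)) ∧ (∀s B(s)) ∨ (∃p B(p))
All bound variables are already distinct, so no renaming is needed.
Pull the quantifiers to the front (each side's bound variable is not free in the other side):
  ∃q ∀s ∃p (¬B(q) ∧ B(s) ∨ B(p))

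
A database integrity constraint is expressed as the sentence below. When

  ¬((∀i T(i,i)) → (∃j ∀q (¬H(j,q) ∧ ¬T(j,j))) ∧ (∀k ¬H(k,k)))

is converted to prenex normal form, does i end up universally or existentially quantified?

Rewrite implications/biconditionals: A → B as ¬A ∨ B.
  ¬(¬(∀i T(i,i)) ∨ (∃j ∀q (¬H(j,q) ∧ ¬T(j,j))) ∧ (∀k ¬H(k,k)))
Move each ¬ inward, flipping quantifiers it crosses:
  (∀i T(i,i)) ∧ ((∀j ∃q (H(j,q) ∨ T(j,j))) ∨ (∃k H(k,k)))
Finally move all quantifiers to the prefix:
  ∀i ∀j ∃q ∃k (T(i,i) ∧ (H(j,q) ∨ T(j,j) ∨ H(k,k)))
The quantifier ∀i sits under an even number of negations (counting the antecedent side of each →), so it remains universal.

universal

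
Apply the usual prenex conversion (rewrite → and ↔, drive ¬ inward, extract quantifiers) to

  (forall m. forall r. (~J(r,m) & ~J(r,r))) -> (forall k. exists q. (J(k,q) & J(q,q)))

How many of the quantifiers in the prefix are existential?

Eliminate → and ↔ using ¬ and ∨.
  ~(forall m. forall r. (~J(r,m) & ~J(r,r))) | (forall k. exists q. (J(k,q) & J(q,q)))
Drive negations inward (¬∀x A ≡ ∃x ¬A, ¬∃x A ≡ ∀x ¬A, De Morgan for ∧/∨):
  (exists m. exists r. (J(r,m) | J(r,r))) | (forall k. exists q. (J(k,q) & J(q,q)))
All bound variables are already distinct, so no renaming is needed.
Finally move all quantifiers to the prefix:
  exists m. exists r. forall k. exists q. (J(r,m) | J(r,r) | J(k,q) & J(q,q))
The prefix is exists m exists r forall k exists q: 1 universal, 3 existential.

3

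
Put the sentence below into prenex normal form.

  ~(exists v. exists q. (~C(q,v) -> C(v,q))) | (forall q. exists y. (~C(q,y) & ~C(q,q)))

forall v. forall q. forall w. exists y. (~C(q,v) & ~C(v,q) | ~C(w,y) & ~C(w,w))

Eliminate → and ↔ using ¬ and ∨.
  ~(exists v. exists q. (~~C(q,v) | C(v,q))) | (forall q. exists y. (~C(q,y) & ~C(q,q)))
Move each ¬ inward, flipping quantifiers it crosses:
  (forall v. forall q. (~C(q,v) & ~C(v,q))) | (forall q. exists y. (~C(q,y) & ~C(q,q)))
Standardize variables apart so no two quantifiers bind the same name: q↦w.
  (forall v. forall q. (~C(q,v) & ~C(v,q))) | (forall w. exists y. (~C(w,y) & ~C(w,w)))
Extract every quantifier outward, since the variables are now distinct and don't occur free across branches:
  forall v. forall q. forall w. exists y. (~C(q,v) & ~C(v,q) | ~C(w,y) & ~C(w,w))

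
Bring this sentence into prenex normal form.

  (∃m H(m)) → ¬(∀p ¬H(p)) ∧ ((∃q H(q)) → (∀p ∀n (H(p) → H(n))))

First replace A → B with ¬A ∨ B.
  ¬(∃m H(m)) ∨ ¬(∀p ¬H(p)) ∧ (¬(∃q H(q)) ∨ (∀p ∀n (¬H(p) ∨ H(n))))
Push ¬ through the quantifiers and connectives to reach negation normal form:
  (∀m ¬H(m)) ∨ (∃p H(p)) ∧ ((∀q ¬H(q)) ∨ (∀p ∀n (¬H(p) ∨ H(n))))
Standardize variables apart so no two quantifiers bind the same name: p↦u.
  (∀m ¬H(m)) ∨ (∃p H(p)) ∧ ((∀q ¬H(q)) ∨ (∀u ∀n (¬H(u) ∨ H(n))))
Extract every quantifier outward, since the variables are now distinct and don't occur free across branches:
  ∀m ∃p ∀q ∀u ∀n (¬H(m) ∨ H(p) ∧ (¬H(q) ∨ ¬H(u) ∨ H(n)))

∀m ∃p ∀q ∀u ∀n (¬H(m) ∨ H(p) ∧ (¬H(q) ∨ ¬H(u) ∨ H(n)))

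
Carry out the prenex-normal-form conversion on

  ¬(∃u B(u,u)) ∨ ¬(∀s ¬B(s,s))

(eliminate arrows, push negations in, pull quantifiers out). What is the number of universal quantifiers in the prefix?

Push ¬ through the quantifiers and connectives to reach negation normal form:
  (∀u ¬B(u,u)) ∨ (∃s B(s,s))
Extract every quantifier outward, since the variables are now distinct and don't occur free across branches:
  ∀u ∃s (¬B(u,u) ∨ B(s,s))
The prefix is ∀u ∃s: 1 universal, 1 existential.

1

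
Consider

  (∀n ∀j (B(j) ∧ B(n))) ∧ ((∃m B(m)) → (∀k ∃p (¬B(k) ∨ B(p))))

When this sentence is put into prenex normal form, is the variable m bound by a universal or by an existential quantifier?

Rewrite implications/biconditionals: A → B as ¬A ∨ B.
  (∀n ∀j (B(j) ∧ B(n))) ∧ (¬(∃m B(m)) ∨ (∀k ∃p (¬B(k) ∨ B(p))))
Move each ¬ inward, flipping quantifiers it crosses:
  (∀n ∀j (B(j) ∧ B(n))) ∧ ((∀m ¬B(m)) ∨ (∀k ∃p (¬B(k) ∨ B(p))))
All bound variables are already distinct, so no renaming is needed.
Extract every quantifier outward, since the variables are now distinct and don't occur free across branches:
  ∀n ∀j ∀m ∀k ∃p (B(j) ∧ B(n) ∧ (¬B(m) ∨ ¬B(k) ∨ B(p)))
The quantifier ∃m sits under an odd number of negations (counting the antecedent side of each →), so it flips to ∀m.

universal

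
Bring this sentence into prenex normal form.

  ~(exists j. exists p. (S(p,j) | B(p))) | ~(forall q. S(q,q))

forall j. forall p. exists q. (~S(p,j) & ~B(p) | ~S(q,q))

Push ¬ through the quantifiers and connectives to reach negation normal form:
  (forall j. forall p. (~S(p,j) & ~B(p))) | (exists q. ~S(q,q))
All bound variables are already distinct, so no renaming is needed.
Finally move all quantifiers to the prefix:
  forall j. forall p. exists q. (~S(p,j) & ~B(p) | ~S(q,q))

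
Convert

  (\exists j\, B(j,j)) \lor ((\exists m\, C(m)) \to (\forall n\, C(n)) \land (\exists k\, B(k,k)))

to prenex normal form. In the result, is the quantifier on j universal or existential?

existential

Rewrite implications/biconditionals: A → B as ¬A ∨ B.
  (\exists j\, B(j,j)) \lor \neg (\exists m\, C(m)) \lor (\forall n\, C(n)) \land (\exists k\, B(k,k))
Drive negations inward (¬∀x A ≡ ∃x ¬A, ¬∃x A ≡ ∀x ¬A, De Morgan for ∧/∨):
  (\exists j\, B(j,j)) \lor (\forall m\, \neg C(m)) \lor (\forall n\, C(n)) \land (\exists k\, B(k,k))
All bound variables are already distinct, so no renaming is needed.
Extract every quantifier outward, since the variables are now distinct and don't occur free across branches:
  \exists j\, \forall m\, \forall n\, \exists k\, (B(j,j) \lor \neg C(m) \lor C(n) \land B(k,k))
The quantifier \exists j sits under an even number of negations (counting the antecedent side of each →), so it remains existential.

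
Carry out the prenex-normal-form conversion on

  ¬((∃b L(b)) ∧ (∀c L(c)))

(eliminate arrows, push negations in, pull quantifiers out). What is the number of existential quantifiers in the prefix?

Move each ¬ inward, flipping quantifiers it crosses:
  (∀b ¬L(b)) ∨ (∃c ¬L(c))
Extract every quantifier outward, since the variables are now distinct and don't occur free across branches:
  ∀b ∃c (¬L(b) ∨ ¬L(c))
The prefix is ∀b ∃c: 1 universal, 1 existential.

1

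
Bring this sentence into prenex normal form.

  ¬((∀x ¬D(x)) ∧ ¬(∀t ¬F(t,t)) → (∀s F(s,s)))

Rewrite implications/biconditionals: A → B as ¬A ∨ B.
  ¬(¬((∀x ¬D(x)) ∧ ¬(∀t ¬F(t,t))) ∨ (∀s F(s,s)))
Move each ¬ inward, flipping quantifiers it crosses:
  (∀x ¬D(x)) ∧ (∃t F(t,t)) ∧ (∃s ¬F(s,s))
All bound variables are already distinct, so no renaming is needed.
Extract every quantifier outward, since the variables are now distinct and don't occur free across branches:
  ∀x ∃t ∃s (¬D(x) ∧ F(t,t) ∧ ¬F(s,s))

∀x ∃t ∃s (¬D(x) ∧ F(t,t) ∧ ¬F(s,s))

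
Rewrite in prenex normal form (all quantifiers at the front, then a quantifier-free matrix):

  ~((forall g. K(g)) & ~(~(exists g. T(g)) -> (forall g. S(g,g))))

Eliminate → and ↔ using ¬ and ∨.
  ~((forall g. K(g)) & ~(~~(exists g. T(g)) | (forall g. S(g,g))))
Move each ¬ inward, flipping quantifiers it crosses:
  (exists g. ~K(g)) | (exists g. T(g)) | (forall g. S(g,g))
Standardize variables apart so no two quantifiers bind the same name: g↦p, g↦y.
  (exists g. ~K(g)) | (exists p. T(p)) | (forall y. S(y,y))
Pull the quantifiers to the front (each side's bound variable is not free in the other side):
  exists g. exists p. forall y. (~K(g) | T(p) | S(y,y))

exists g. exists p. forall y. (~K(g) | T(p) | S(y,y))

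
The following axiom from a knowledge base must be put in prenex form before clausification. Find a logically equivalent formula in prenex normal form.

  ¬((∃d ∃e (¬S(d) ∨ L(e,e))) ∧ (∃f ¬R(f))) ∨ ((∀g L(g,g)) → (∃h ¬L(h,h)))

∀d ∀e ∀f ∃g ∃h (S(d) ∧ ¬L(e,e) ∨ R(f) ∨ ¬L(g,g) ∨ ¬L(h,h))

Rewrite implications/biconditionals: A → B as ¬A ∨ B.
  ¬((∃d ∃e (¬S(d) ∨ L(e,e))) ∧ (∃f ¬R(f))) ∨ ¬(∀g L(g,g)) ∨ (∃h ¬L(h,h))
Push ¬ through the quantifiers and connectives to reach negation normal form:
  (∀d ∀e (S(d) ∧ ¬L(e,e))) ∨ (∀f R(f)) ∨ (∃g ¬L(g,g)) ∨ (∃h ¬L(h,h))
Extract every quantifier outward, since the variables are now distinct and don't occur free across branches:
  ∀d ∀e ∀f ∃g ∃h (S(d) ∧ ¬L(e,e) ∨ R(f) ∨ ¬L(g,g) ∨ ¬L(h,h))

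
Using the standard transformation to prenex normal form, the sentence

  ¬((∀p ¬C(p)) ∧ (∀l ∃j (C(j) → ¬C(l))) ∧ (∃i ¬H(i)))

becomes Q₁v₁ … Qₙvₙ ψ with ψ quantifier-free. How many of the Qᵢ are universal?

Rewrite implications/biconditionals: A → B as ¬A ∨ B.
  ¬((∀p ¬C(p)) ∧ (∀l ∃j (¬C(j) ∨ ¬C(l))) ∧ (∃i ¬H(i)))
Drive negations inward (¬∀x A ≡ ∃x ¬A, ¬∃x A ≡ ∀x ¬A, De Morgan for ∧/∨):
  (∃p C(p)) ∨ (∃l ∀j (C(j) ∧ C(l))) ∨ (∀i H(i))
All bound variables are already distinct, so no renaming is needed.
Extract every quantifier outward, since the variables are now distinct and don't occur free across branches:
  ∃p ∃l ∀j ∀i (C(p) ∨ C(j) ∧ C(l) ∨ H(i))
The prefix is ∃p ∃l ∀j ∀i: 2 universal, 2 existential.

2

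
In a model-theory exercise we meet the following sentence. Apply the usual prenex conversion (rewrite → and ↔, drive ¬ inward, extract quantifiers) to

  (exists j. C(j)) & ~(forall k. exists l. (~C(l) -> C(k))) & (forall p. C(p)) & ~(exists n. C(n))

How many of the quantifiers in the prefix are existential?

2

Eliminate → and ↔ using ¬ and ∨.
  (exists j. C(j)) & ~(forall k. exists l. (~~C(l) | C(k))) & (forall p. C(p)) & ~(exists n. C(n))
Push ¬ through the quantifiers and connectives to reach negation normal form:
  (exists j. C(j)) & (exists k. forall l. (~C(l) & ~C(k))) & (forall p. C(p)) & (forall n. ~C(n))
Finally move all quantifiers to the prefix:
  exists j. exists k. forall l. forall p. forall n. (C(j) & ~C(l) & ~C(k) & C(p) & ~C(n))
The prefix is exists j exists k forall l forall p forall n: 3 universal, 2 existential.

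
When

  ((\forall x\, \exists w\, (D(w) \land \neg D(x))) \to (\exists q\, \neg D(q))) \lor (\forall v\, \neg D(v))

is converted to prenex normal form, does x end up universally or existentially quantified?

existential

First replace A → B with ¬A ∨ B.
  \neg (\forall x\, \exists w\, (D(w) \land \neg D(x))) \lor (\exists q\, \neg D(q)) \lor (\forall v\, \neg D(v))
Move each ¬ inward, flipping quantifiers it crosses:
  (\exists x\, \forall w\, (\neg D(w) \lor D(x))) \lor (\exists q\, \neg D(q)) \lor (\forall v\, \neg D(v))
Finally move all quantifiers to the prefix:
  \exists x\, \forall w\, \exists q\, \forall v\, (\neg D(w) \lor D(x) \lor \neg D(q) \lor \neg D(v))
The quantifier \forall x sits under an odd number of negations (counting the antecedent side of each →), so it flips to \exists x.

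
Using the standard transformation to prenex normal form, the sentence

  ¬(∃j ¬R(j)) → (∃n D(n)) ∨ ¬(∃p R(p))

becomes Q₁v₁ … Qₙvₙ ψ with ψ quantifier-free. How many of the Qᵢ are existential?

2

Rewrite implications/biconditionals: A → B as ¬A ∨ B.
  ¬¬(∃j ¬R(j)) ∨ (∃n D(n)) ∨ ¬(∃p R(p))
Push ¬ through the quantifiers and connectives to reach negation normal form:
  (∃j ¬R(j)) ∨ (∃n D(n)) ∨ (∀p ¬R(p))
Pull the quantifiers to the front (each side's bound variable is not free in the other side):
  ∃j ∃n ∀p (¬R(j) ∨ D(n) ∨ ¬R(p))
The prefix is ∃j ∃n ∀p: 1 universal, 2 existential.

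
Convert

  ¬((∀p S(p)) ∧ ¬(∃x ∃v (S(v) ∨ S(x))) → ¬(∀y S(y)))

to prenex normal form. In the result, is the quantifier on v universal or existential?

First replace A → B with ¬A ∨ B.
  ¬(¬((∀p S(p)) ∧ ¬(∃x ∃v (S(v) ∨ S(x)))) ∨ ¬(∀y S(y)))
Drive negations inward (¬∀x A ≡ ∃x ¬A, ¬∃x A ≡ ∀x ¬A, De Morgan for ∧/∨):
  (∀p S(p)) ∧ (∀x ∀v (¬S(v) ∧ ¬S(x))) ∧ (∀y S(y))
Extract every quantifier outward, since the variables are now distinct and don't occur free across branches:
  ∀p ∀x ∀v ∀y (S(p) ∧ ¬S(v) ∧ ¬S(x) ∧ S(y))
The quantifier ∃v sits under an odd number of negations (counting the antecedent side of each →), so it flips to ∀v.

universal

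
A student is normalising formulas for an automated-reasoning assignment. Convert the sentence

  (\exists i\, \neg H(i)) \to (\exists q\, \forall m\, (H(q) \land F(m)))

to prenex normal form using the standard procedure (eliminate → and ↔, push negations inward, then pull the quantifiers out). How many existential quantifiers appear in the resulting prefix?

1

First replace A → B with ¬A ∨ B.
  \neg (\exists i\, \neg H(i)) \lor (\exists q\, \forall m\, (H(q) \land F(m)))
Move each ¬ inward, flipping quantifiers it crosses:
  (\forall i\, H(i)) \lor (\exists q\, \forall m\, (H(q) \land F(m)))
All bound variables are already distinct, so no renaming is needed.
Finally move all quantifiers to the prefix:
  \forall i\, \exists q\, \forall m\, (H(i) \lor H(q) \land F(m))
The prefix is \forall i \exists q \forall m: 2 universal, 1 existential.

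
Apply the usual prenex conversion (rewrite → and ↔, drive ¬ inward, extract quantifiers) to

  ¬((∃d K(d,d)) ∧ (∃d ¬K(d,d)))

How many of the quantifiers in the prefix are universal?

2

Push ¬ through the quantifiers and connectives to reach negation normal form:
  (∀d ¬K(d,d)) ∨ (∀d K(d,d))
Rename bound variables to avoid capture: d↦c.
  (∀d ¬K(d,d)) ∨ (∀c K(c,c))
Extract every quantifier outward, since the variables are now distinct and don't occur free across branches:
  ∀d ∀c (¬K(d,d) ∨ K(c,c))
The prefix is ∀d ∀c: 2 universal, 0 existential.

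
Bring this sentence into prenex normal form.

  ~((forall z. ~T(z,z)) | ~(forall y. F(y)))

Push ¬ through the quantifiers and connectives to reach negation normal form:
  (exists z. T(z,z)) & (forall y. F(y))
All bound variables are already distinct, so no renaming is needed.
Finally move all quantifiers to the prefix:
  exists z. forall y. (T(z,z) & F(y))

exists z. forall y. (T(z,z) & F(y))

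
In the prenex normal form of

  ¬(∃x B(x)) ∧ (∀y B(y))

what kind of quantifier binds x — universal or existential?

universal

Push ¬ through the quantifiers and connectives to reach negation normal form:
  (∀x ¬B(x)) ∧ (∀y B(y))
All bound variables are already distinct, so no renaming is needed.
Finally move all quantifiers to the prefix:
  ∀x ∀y (¬B(x) ∧ B(y))
The quantifier ∃x sits under an odd number of negations, so it flips to ∀x.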